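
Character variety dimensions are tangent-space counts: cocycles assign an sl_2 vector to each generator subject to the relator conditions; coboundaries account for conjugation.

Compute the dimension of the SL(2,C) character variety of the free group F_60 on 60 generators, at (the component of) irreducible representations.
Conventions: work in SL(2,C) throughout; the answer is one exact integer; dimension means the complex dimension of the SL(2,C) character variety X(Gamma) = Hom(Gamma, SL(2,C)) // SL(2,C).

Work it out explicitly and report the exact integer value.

177

Here Gamma is free of rank 60 — no relator constrains a cocycle.
Z^1(Gamma, Ad rho) = (sl_2)^60: a cocycle is a free choice of one sl_2 vector per generator, so dim Z^1 = 3*60 = 180.
dim B^1 = 3: the coboundary map is injective because an irreducible image has centralizer 0 in sl_2.
Therefore dim X = 180 - 3 = 177.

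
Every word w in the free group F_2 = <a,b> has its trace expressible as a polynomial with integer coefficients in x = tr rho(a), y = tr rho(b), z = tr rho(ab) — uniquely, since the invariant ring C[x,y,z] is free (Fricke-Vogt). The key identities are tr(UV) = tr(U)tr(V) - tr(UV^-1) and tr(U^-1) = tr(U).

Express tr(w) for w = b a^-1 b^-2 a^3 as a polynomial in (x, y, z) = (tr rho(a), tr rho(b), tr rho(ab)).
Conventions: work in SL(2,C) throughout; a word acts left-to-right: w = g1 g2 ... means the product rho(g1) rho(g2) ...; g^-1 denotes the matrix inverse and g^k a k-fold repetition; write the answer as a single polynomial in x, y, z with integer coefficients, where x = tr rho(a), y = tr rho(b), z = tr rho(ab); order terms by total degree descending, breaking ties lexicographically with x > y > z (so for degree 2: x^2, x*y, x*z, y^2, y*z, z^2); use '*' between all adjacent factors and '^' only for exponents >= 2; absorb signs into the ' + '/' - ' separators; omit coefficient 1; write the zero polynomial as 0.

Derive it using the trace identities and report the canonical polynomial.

-x^3*y^2*z + x^4*y + x^2*y^3 + x^2*y*z^2 + x*y^2*z - 4*x^2*y - y^3 - y*z^2 - x*z + 3*y

tr(a^2 b) = tr(a)*tr(b a) - tr(b) = x*z - y
tr(a^2) = tr(a)*tr(a) - tr(1) = x^2 - 2
tr(a b^2 a) = tr(b)*tr(a^2 b) - tr(a^2) = x*y*z - x^2 - y^2 + 2
tr(a b^2) = tr(b)*tr(a b) - tr(a) = y*z - x
tr(b a^3 b) = tr(a)*tr(a b^2 a) - tr(a b^2) = x^2*y*z - x^3 - x*y^2 - y*z + 3*x
tr(b a b a) = tr(b a)*tr(b a) - tr(1) = z^2 - 2
tr(a b a b a) = tr(a)*tr(b a b a) - tr(b a b) = x*z^2 - y*z - x
tr(b a^3 b a) = tr(a)*tr(a b a b a) - tr(a b a b) = x^2*z^2 - x*y*z - x^2 - z^2 + 2
tr(a^3 b a^-1 b) = tr(b a^3 b)*tr(a) - tr(b a^3 b a) = x^3*y*z - x^4 - x^2*y^2 - x^2*z^2 + 4*x^2 + z^2 - 2
tr(a^3 b a^-1 b^-1) = tr(a^3 b a^-1)*tr(b) - tr(a^3 b a^-1 b) = -x^3*y*z + x^4 + x^2*y^2 + x^2*z^2 + x*y*z - 4*x^2 - y^2 - z^2 + 2
tr(b a^-1 b^-2 a^3) = tr(a^3 b a^-1 b^-1)*tr(b) - tr(a^3 b a^-1) = -x^3*y^2*z + x^4*y + x^2*y^3 + x^2*y*z^2 + x*y^2*z - 4*x^2*y - y^3 - y*z^2 - x*z + 3*y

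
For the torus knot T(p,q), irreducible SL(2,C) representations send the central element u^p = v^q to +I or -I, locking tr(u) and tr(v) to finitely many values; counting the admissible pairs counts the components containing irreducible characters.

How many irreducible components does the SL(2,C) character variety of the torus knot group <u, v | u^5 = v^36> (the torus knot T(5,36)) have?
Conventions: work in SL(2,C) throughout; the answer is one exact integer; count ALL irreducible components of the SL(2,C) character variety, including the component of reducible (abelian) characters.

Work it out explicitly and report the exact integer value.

In the torus knot group T(5,36), u^5 = v^36 is central, so an irreducible representation sends it to +I or -I (Schur).
On an irreducible component, tr(u) is locked at 2*cos(pi*alpha/5) for some alpha in 1..4, and tr(v) at 2*cos(pi*beta/36) for some beta in 1..35.
The two central values (-1)^alpha I and (-1)^beta I must be the same matrix, so alpha and beta share a parity.
count pairs: odd alpha (2 choices) x odd beta (18), plus even alpha (2) x even beta (17): 2*18 + 2*17 = 70.
Total: 70 irreducible-character components + 1 reducible (abelian) component = 71.

71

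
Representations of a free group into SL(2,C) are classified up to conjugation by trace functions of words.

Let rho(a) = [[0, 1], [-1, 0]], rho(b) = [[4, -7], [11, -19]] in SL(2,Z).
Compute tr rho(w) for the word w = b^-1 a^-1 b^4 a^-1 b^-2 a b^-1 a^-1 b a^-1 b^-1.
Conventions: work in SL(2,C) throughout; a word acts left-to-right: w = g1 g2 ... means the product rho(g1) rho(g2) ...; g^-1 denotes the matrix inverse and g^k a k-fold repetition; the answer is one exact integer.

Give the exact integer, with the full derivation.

rho(b^-1) = [[-19, 7], [-11, 4]]
... * rho(a^-1) = [[0, -1], [1, 0]]  ->  [[7, 19], [4, 11]]
... * rho(b) = [[4, -7], [11, -19]]  ->  [[237, -410], [137, -237]]
... * rho(b) = [[4, -7], [11, -19]]  ->  [[-3562, 6131], [-2059, 3544]]
... * rho(b) = [[4, -7], [11, -19]]  ->  [[53193, -91555], [30748, -52923]]
... * rho(b) = [[4, -7], [11, -19]]  ->  [[-794333, 1367194], [-459161, 790301]]
... * rho(a^-1) = [[0, -1], [1, 0]]  ->  [[1367194, 794333], [790301, 459161]]
... * rho(b^-1) = [[-19, 7], [-11, 4]]  ->  [[-34714349, 12747690], [-20066490, 7368751]]
... * rho(b^-1) = [[-19, 7], [-11, 4]]  ->  [[519348041, -192009683], [300207049, -110990426]]
... * rho(a) = [[0, 1], [-1, 0]]  ->  [[192009683, 519348041], [110990426, 300207049]]
... * rho(b^-1) = [[-19, 7], [-11, 4]]  ->  [[-9361012428, 3421459945], [-5411095633, 1977761178]]
... * rho(a^-1) = [[0, -1], [1, 0]]  ->  [[3421459945, 9361012428], [1977761178, 5411095633]]
... * rho(b) = [[4, -7], [11, -19]]  ->  [[116656976488, -201809455747], [67433096675, -116655145273]]
... * rho(a^-1) = [[0, -1], [1, 0]]  ->  [[-201809455747, -116656976488], [-116655145273, -67433096675]]
... * rho(b^-1) = [[-19, 7], [-11, 4]]  ->  [[5117606400561, -1879294096181], [2958211823612, -1086318403611]]
tr = 5117606400561 + -1086318403611 = 4031287996950

4031287996950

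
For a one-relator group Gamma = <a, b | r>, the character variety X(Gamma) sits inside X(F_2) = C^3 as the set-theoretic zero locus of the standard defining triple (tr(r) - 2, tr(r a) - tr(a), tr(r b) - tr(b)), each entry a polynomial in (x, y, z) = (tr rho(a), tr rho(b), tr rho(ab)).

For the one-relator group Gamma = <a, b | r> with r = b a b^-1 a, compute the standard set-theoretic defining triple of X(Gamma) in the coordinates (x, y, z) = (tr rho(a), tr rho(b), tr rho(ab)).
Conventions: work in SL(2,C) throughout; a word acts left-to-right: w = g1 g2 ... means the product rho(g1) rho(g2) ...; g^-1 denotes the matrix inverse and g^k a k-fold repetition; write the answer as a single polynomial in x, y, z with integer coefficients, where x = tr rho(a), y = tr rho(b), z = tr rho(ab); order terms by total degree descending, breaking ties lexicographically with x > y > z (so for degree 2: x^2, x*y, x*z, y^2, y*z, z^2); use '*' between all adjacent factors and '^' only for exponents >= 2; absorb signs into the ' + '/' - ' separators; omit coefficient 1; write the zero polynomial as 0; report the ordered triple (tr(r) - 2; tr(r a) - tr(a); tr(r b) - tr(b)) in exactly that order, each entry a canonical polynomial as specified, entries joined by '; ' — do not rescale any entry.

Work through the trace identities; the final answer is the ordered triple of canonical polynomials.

x*y*z - y^2 - z^2; x^2*y*z - x*y^2 - x*z^2; x*y^2*z - x^2*y - y^3 - y*z^2 + x*z + 2*y

so tr(a b a) = tr(a)*tr(b a) - tr(b) = x*z - y
so tr(a b a b) = tr(b a)*tr(b a) - tr(1)   [split at repeated b] = z^2 - 2
tr(b a b^-1 a) = tr(a b a)*tr(b) - tr(a b a b) = x*y*z - y^2 - z^2 + 2
tr(a^2 b a) = tr(a)*tr(a b a) - tr(a b) = x^2*z - x*y - z
so tr(b a b) = tr(b)*tr(a b) - tr(a) = y*z - x
tr(a^2 b a b) = tr(a)*tr(b a b a) - tr(b a b) = x*z^2 - y*z - x
tr(b a b^-1 a^2) = tr(a^2 b a)*tr(b) - tr(a^2 b a b) = x^2*y*z - x*y^2 - x*z^2 + x
tr(b^2) = tr(b)*tr(b) - tr(1) = y^2 - 2
tr(a b^2 a) = tr(a)*tr(b^2 a) - tr(b^2) = x*y*z - x^2 - y^2 + 2
reduce: tr(a b^2 a b) = tr(b)*tr(a b a b) - tr(a b a) = y*z^2 - x*z - y
so tr(b a b^-1 a b) = tr(a b^2 a)*tr(b) - tr(a b^2 a b) = x*y^2*z - x^2*y - y^3 - y*z^2 + x*z + 3*y
assemble the triple (tr(r) - 2; tr(r a) - x; tr(r b) - y)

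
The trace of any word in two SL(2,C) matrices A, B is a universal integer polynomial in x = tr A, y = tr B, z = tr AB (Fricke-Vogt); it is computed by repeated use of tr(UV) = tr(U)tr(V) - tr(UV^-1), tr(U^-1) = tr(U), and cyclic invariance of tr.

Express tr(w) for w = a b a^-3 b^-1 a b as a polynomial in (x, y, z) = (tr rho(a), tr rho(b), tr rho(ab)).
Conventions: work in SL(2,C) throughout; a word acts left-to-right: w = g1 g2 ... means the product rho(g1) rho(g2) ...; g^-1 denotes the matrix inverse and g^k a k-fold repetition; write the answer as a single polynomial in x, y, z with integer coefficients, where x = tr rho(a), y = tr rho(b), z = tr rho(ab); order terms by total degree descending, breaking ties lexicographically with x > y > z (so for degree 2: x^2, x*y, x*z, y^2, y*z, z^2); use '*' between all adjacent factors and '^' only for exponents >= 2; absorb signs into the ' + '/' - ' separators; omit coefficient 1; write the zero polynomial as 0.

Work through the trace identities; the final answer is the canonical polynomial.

reduce: trace(b a b) = trace(b) trace(a b) - trace(a) = y*z - x
trace(a b a b) = trace(b a) trace(b a) - trace(1) = z^2 - 2
reduce: trace(a b a) = trace(a) trace(b a) - trace(b) = x*z - y
so trace(b a b a b) = trace(b) trace(a b a b) - trace(a b a) = y*z^2 - x*z - y
trace(b a b a b a) = trace(b a) trace(b a b a) - trace(b^-1 a^-1) = z^3 - 3*z
reduce: trace(a b a b a^-1 b) = trace(b a b a b) trace(a) - trace(b a b a b a) = x*y*z^2 - x^2*z - z^3 - x*y + 3*z
reduce: trace(b^-1 a b a b a^-1) = trace(a b a b a^-1) trace(b) - trace(a b a b a^-1 b) = -x*y*z^2 + x^2*z + y^2*z + z^3 - 3*z
reduce: trace(b^-1 a b a b a^-2) = trace(b^-1 a b a b a^-1) trace(a) - trace(b^-1 a b a b) = -x^2*y*z^2 + x^3*z + x*y^2*z + x*z^3 - 4*x*z + y
trace(a b a^-3 b^-1 a b) = trace(b^-1 a b a b a^-2) trace(a) - trace(b^-1 a b a b a^-1) = -x^3*y*z^2 + x^4*z + x^2*y^2*z + x^2*z^3 + x*y*z^2 - 5*x^2*z - y^2*z - z^3 + x*y + 3*z

-x^3*y*z^2 + x^4*z + x^2*y^2*z + x^2*z^3 + x*y*z^2 - 5*x^2*z - y^2*z - z^3 + x*y + 3*z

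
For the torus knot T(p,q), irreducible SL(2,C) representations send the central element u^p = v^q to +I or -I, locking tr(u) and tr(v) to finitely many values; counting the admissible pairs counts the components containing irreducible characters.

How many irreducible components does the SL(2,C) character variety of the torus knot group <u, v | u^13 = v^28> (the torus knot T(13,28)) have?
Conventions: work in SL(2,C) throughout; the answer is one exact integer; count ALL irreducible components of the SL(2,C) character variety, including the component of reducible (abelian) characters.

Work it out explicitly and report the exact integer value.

For T(13,28): irreducibility forces the central element u^13 = v^28 to one of +I, -I.
So on each irreducible component the traces are pinned: tr(u) = 2*cos(pi*alpha/13) with 1 <= alpha <= 12, tr(v) = 2*cos(pi*beta/28) with 1 <= beta <= 27.
The two central values (-1)^alpha I and (-1)^beta I must be the same matrix, so alpha and beta share a parity.
Counting: 6 odd alphas x 14 odd betas + 6 even alphas x 13 even betas = 84 + 78 = 162.
That is 162 components of irreducible characters, and with the reducible (abelian) component the total is 163.

163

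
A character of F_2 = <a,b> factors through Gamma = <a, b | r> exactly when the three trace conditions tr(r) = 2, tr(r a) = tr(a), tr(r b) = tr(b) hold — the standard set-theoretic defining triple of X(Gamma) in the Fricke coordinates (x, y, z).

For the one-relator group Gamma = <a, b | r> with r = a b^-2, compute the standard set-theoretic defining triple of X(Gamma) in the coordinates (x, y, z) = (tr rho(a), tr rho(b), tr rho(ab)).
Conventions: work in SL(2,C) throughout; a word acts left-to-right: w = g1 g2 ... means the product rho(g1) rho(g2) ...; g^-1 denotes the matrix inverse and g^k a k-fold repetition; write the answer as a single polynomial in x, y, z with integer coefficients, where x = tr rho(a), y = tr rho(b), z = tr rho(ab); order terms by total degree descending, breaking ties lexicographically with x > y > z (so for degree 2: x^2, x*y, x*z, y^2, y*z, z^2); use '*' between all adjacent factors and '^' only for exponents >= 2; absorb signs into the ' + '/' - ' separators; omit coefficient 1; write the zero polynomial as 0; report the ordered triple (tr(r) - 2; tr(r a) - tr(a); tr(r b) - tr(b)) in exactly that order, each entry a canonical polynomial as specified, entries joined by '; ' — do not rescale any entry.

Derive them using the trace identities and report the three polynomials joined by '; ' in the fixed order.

tr(a b^-1) = tr(a) * tr(b) - tr(a b)  (eliminate b^-1) = x*y - z
apply: tr(a b^-2) = tr(a b^-1) * tr(b) - tr(a)  (eliminate b^-1) = x*y^2 - y*z - x
use: tr(a^2) = tr(a) * tr(a) - tr(1) = x^2 - 2
use: tr(a^2 b) = tr(a) * tr(b a) - tr(b) = x*z - y
tr(a^2 b^-1) = tr(a^2) * tr(b) - tr(a^2 b) = x^2*y - x*z - y
apply: tr(a b^-2 a) = tr(a^2 b^-1) * tr(b) - tr(a^2) = x^2*y^2 - x*y*z - x^2 - y^2 + 2
assemble the triple (tr(r) - 2; tr(r a) - x; tr(r b) - y)

x*y^2 - y*z - x - 2; x^2*y^2 - x*y*z - x^2 - y^2 - x + 2; x*y - y - z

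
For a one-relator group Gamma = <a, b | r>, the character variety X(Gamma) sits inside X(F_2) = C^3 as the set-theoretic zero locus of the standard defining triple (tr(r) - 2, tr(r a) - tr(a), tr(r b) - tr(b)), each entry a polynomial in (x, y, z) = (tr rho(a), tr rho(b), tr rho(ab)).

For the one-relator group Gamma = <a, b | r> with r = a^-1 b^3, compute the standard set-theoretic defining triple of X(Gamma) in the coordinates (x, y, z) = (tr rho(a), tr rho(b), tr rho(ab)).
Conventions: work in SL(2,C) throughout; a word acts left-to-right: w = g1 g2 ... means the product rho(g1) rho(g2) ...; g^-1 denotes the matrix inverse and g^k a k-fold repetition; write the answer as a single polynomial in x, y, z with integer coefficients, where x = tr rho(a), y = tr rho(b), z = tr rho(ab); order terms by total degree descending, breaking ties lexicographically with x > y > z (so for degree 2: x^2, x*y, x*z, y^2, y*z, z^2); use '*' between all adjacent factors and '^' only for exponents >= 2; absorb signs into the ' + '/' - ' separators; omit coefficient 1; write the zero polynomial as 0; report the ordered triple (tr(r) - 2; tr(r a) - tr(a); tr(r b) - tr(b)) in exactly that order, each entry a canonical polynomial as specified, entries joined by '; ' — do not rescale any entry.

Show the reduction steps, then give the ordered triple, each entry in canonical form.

trace(b^2) = trace(b) * trace(b) - trace(1)  (reduce the b square) = y^2 - 2
trace(b^3) = trace(b) * trace(b^2) - trace(b)  (reduce the b square) = y^3 - 3*y
reduce: trace(b a b) = trace(b) * trace(a b) - trace(a)  (reduce the b square) = y*z - x
trace(b^3 a) = trace(b) * trace(b a b) - trace(b a)  (reduce the b square) = y^2*z - x*y - z
trace(a^-1 b^3) = trace(b^3) * trace(a) - trace(b^3 a)  (eliminate a^-1) = x*y^3 - y^2*z - 2*x*y + z
trace(b^4) = trace(b) * trace(b^3) - trace(b^2) = y^4 - 4*y^2 + 2
trace(b^4 a) = trace(b) * trace(b a b^2) - trace(b a b) = y^3*z - x*y^2 - 2*y*z + x
so trace(a^-1 b^4) = trace(b^4) * trace(a) - trace(b^4 a) = x*y^4 - y^3*z - 3*x*y^2 + 2*y*z + x
assemble the triple (trace(r) - 2; trace(r a) - x; trace(r b) - y)

x*y^3 - y^2*z - 2*x*y + z - 2; y^3 - x - 3*y; x*y^4 - y^3*z - 3*x*y^2 + 2*y*z + x - y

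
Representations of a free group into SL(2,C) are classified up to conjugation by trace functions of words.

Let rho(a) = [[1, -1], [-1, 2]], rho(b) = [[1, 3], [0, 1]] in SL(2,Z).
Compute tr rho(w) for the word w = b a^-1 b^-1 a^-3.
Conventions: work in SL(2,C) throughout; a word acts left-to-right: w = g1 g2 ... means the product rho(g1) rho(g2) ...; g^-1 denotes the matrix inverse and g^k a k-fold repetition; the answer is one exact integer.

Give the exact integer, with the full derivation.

rho(b) = [[1, 3], [0, 1]]
... * rho(a^-1) = [[2, 1], [1, 1]]  ->  [[5, 4], [1, 1]]
... * rho(b^-1) = [[1, -3], [0, 1]]  ->  [[5, -11], [1, -2]]
... * rho(a^-1) = [[2, 1], [1, 1]]  ->  [[-1, -6], [0, -1]]
... * rho(a^-1) = [[2, 1], [1, 1]]  ->  [[-8, -7], [-1, -1]]
... * rho(a^-1) = [[2, 1], [1, 1]]  ->  [[-23, -15], [-3, -2]]
tr = -23 + -2 = -25

-25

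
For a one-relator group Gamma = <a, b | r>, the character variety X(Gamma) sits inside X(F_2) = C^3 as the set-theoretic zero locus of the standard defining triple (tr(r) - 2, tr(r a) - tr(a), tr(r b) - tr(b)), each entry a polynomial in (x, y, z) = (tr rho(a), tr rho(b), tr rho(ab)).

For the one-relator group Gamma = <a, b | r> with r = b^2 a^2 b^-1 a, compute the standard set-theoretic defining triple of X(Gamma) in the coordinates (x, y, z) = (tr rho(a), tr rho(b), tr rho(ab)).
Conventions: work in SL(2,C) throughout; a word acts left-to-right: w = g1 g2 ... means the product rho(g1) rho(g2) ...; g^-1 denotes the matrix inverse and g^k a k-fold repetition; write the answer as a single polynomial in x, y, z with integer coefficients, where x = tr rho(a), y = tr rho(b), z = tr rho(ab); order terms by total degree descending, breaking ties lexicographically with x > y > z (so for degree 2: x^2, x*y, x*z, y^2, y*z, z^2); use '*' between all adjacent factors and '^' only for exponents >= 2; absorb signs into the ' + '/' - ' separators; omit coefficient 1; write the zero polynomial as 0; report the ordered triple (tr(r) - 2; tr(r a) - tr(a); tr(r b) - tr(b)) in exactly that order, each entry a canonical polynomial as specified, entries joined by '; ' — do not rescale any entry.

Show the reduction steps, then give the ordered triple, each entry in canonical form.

x^2*y^2*z - x^3*y - x*y^3 - x*y*z^2 + x^2*z + 3*x*y - z - 2; x^3*y^2*z - x^4*y - x^2*y^3 - x^2*y*z^2 + x^3*z + 3*x^2*y - 2*x*z - x + y; x^2*y^3*z - x^3*y^2 - x*y^4 - x*y^2*z^2 + 4*x*y^2 + x*z^2 - y*z - x - y

apply: trace(b a^2) = trace(a) * trace(b a) - trace(b)  (reduce the a square) = x*z - y
trace(a^3 b) = trace(a) * trace(b a^2) - trace(b a)  (reduce the a square) = x^2*z - x*y - z
apply: trace(a^2) = trace(a) * trace(a) - trace(1)  (reduce the a square) = x^2 - 2
trace(a^3) = trace(a) * trace(a^2) - trace(a)  (reduce the a square) = x^3 - 3*x
trace(a b^2 a^2) = trace(b) * trace(a^3 b) - trace(a^3)  (reduce the b square) = x^2*y*z - x^3 - x*y^2 - y*z + 3*x
apply: trace(b a b a) = trace(a b) * trace(a b) - trace(1)  (split on a) = z^2 - 2
apply: trace(b a b) = trace(b) * trace(a b) - trace(a)  (reduce the b square) = y*z - x
trace(a^2 b a b) = trace(a) * trace(b a b a) - trace(b a b)  (reduce the a square) = x*z^2 - y*z - x
apply: trace(a b^2 a^2 b) = trace(b) * trace(a^2 b a b) - trace(a^2 b a)  (reduce the b square) = x*y*z^2 - x^2*z - y^2*z + z
use: trace(b^2 a^2 b^-1 a) = trace(a b^2 a^2) * trace(b) - trace(a b^2 a^2 b)  (eliminate b^-1) = x^2*y^2*z - x^3*y - x*y^3 - x*y*z^2 + x^2*z + 3*x*y - z
apply: trace(b^2) = trace(b) * trace(b) - trace(1) = y^2 - 2
apply: trace(b^2 a^2) = trace(a) * trace(b^2 a) - trace(b^2) = x*y*z - x^2 - y^2 + 2
trace(a^2 b^2 a^2) = trace(a) * trace(b^2 a^3) - trace(b^2 a^2) = x^3*y*z - x^4 - x^2*y^2 - 2*x*y*z + 4*x^2 + y^2 - 2
trace(a^2 b a^2 b) = trace(a) * trace(b a^2 b a) - trace(b a^2 b) = x^2*z^2 - 2*x*y*z + y^2 - 2
trace(a^2 b a^2) = trace(a) * trace(a b a^2) - trace(a b a) = x^3*z - x^2*y - 2*x*z + y
trace(a^2 b^2 a^2 b) = trace(b) * trace(a^2 b a^2 b) - trace(a^2 b a^2) = x^2*y*z^2 - x^3*z - 2*x*y^2*z + x^2*y + y^3 + 2*x*z - 3*y
trace(b^2 a^2 b^-1 a^2) = trace(a^2 b^2 a^2) * trace(b) - trace(a^2 b^2 a^2 b) = x^3*y^2*z - x^4*y - x^2*y^3 - x^2*y*z^2 + x^3*z + 3*x^2*y - 2*x*z + y
apply: trace(a b^3 a) = trace(b) * trace(a^2 b^2) - trace(a^2 b)   [square of b] = x*y^2*z - x^2*y - y^3 - x*z + 3*y
apply: trace(a b^3) = trace(b) * trace(a b^2) - trace(a b)   [square of b] = y^2*z - x*y - z
trace(a b^3 a^2) = trace(a) * trace(a b^3 a) - trace(a b^3)   [square of a] = x^2*y^2*z - x^3*y - x*y^3 - x^2*z - y^2*z + 4*x*y + z
trace(a b a b^2) = trace(b) * trace(a b a b) - trace(a b a)   [square of b] = y*z^2 - x*z - y
trace(b a b^3 a) = trace(b) * trace(a b a b^2) - trace(a b a b)   [square of b] = y^2*z^2 - x*y*z - y^2 - z^2 + 2
trace(b a b^3) = trace(b) * trace(a b^3) - trace(a b^2)   [square of b] = y^3*z - x*y^2 - 2*y*z + x
use: trace(a b^3 a^2 b) = trace(a) * trace(b a b^3 a) - trace(b a b^3)   [square of a] = x*y^2*z^2 - x^2*y*z - y^3*z - x*z^2 + 2*y*z + x
trace(b^2 a^2 b^-1 a b) = trace(a b^3 a^2) * trace(b) - trace(a b^3 a^2 b)   [inverse elimination on b] = x^2*y^3*z - x^3*y^2 - x*y^4 - x*y^2*z^2 + 4*x*y^2 + x*z^2 - y*z - x
assemble the triple (trace(r) - 2; trace(r a) - x; trace(r b) - y)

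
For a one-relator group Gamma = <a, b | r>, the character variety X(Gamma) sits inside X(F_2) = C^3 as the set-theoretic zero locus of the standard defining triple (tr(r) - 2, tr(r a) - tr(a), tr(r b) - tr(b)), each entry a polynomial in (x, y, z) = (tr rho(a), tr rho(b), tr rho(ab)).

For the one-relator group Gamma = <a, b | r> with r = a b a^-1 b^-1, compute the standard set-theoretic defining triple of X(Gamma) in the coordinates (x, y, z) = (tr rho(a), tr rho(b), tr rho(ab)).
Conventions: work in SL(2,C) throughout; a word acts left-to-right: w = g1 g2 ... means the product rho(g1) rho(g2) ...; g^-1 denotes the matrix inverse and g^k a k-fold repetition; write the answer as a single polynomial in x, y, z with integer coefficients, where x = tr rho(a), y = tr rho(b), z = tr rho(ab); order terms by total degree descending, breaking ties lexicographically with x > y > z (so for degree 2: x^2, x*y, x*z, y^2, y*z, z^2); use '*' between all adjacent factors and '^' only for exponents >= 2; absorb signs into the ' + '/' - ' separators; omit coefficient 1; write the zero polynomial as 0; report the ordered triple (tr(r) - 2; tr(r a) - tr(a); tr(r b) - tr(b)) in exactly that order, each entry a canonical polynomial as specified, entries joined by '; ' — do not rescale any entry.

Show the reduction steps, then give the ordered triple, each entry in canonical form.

next, tr(a b a) = tr(a)*tr(b a) - tr(b)  (reduce the a square) = x*z - y
tr(a b a b) = tr(a b)*tr(a b) - tr(1)  (split on a) = z^2 - 2
tr(b^-1 a b a) = tr(a b a)*tr(b) - tr(a b a b)  (eliminate b^-1) = x*y*z - y^2 - z^2 + 2
next, tr(a b a^-1 b^-1) = tr(b^-1 a b)*tr(a) - tr(b^-1 a b a)  (eliminate a^-1) = -x*y*z + x^2 + y^2 + z^2 - 2
tr(a^2) = tr(a)*tr(a) - tr(1)  (reduce the a square) = x^2 - 2
and tr(b a^2 b) = tr(b)*tr(a^2 b) - tr(a^2)  (reduce the b square) = x*y*z - x^2 - y^2 + 2
tr(b a b) = tr(b)*tr(a b) - tr(a)  (reduce the b square) = y*z - x
and tr(b a^2 b a) = tr(a)*tr(b a b a) - tr(b a b)  (reduce the a square) = x*z^2 - y*z - x
next, tr(a^2 b a^-1 b) = tr(b a^2 b)*tr(a) - tr(b a^2 b a)  (eliminate a^-1) = x^2*y*z - x^3 - x*y^2 - x*z^2 + y*z + 3*x
next, tr(a b a^-1 b^-1 a) = tr(a^2 b a^-1)*tr(b) - tr(a^2 b a^-1 b)  (eliminate b^-1) = -x^2*y*z + x^3 + x*y^2 + x*z^2 - 3*x
assemble the triple (tr(r) - 2; tr(r a) - x; tr(r b) - y)

-x*y*z + x^2 + y^2 + z^2 - 4; -x^2*y*z + x^3 + x*y^2 + x*z^2 - 4*x; 0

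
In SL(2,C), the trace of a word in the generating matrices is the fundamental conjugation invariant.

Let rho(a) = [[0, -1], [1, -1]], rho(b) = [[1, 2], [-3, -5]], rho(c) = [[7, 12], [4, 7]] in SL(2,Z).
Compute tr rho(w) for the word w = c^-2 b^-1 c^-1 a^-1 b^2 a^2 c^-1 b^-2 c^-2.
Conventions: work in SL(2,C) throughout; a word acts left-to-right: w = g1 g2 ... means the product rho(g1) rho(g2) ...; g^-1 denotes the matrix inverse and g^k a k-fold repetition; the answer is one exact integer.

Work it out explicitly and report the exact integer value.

5963445594

rho(c^-1) = [[7, -12], [-4, 7]]
... * rho(c^-1) = [[7, -12], [-4, 7]]  ->  [[97, -168], [-56, 97]]
... * rho(b^-1) = [[-5, -2], [3, 1]]  ->  [[-989, -362], [571, 209]]
... * rho(c^-1) = [[7, -12], [-4, 7]]  ->  [[-5475, 9334], [3161, -5389]]
... * rho(a^-1) = [[-1, 1], [-1, 0]]  ->  [[-3859, -5475], [2228, 3161]]
... * rho(b) = [[1, 2], [-3, -5]]  ->  [[12566, 19657], [-7255, -11349]]
... * rho(b) = [[1, 2], [-3, -5]]  ->  [[-46405, -73153], [26792, 42235]]
... * rho(a) = [[0, -1], [1, -1]]  ->  [[-73153, 119558], [42235, -69027]]
... * rho(a) = [[0, -1], [1, -1]]  ->  [[119558, -46405], [-69027, 26792]]
... * rho(c^-1) = [[7, -12], [-4, 7]]  ->  [[1022526, -1759531], [-590357, 1015868]]
... * rho(b^-1) = [[-5, -2], [3, 1]]  ->  [[-10391223, -3804583], [5999389, 2196582]]
... * rho(b^-1) = [[-5, -2], [3, 1]]  ->  [[40542366, 16977863], [-23407199, -9802196]]
... * rho(c^-1) = [[7, -12], [-4, 7]]  ->  [[215885110, -367663351], [-124641609, 212271016]]
... * rho(c^-1) = [[7, -12], [-4, 7]]  ->  [[2981849174, -5164264777], [-1721575327, 2981596420]]
tr = 2981849174 + 2981596420 = 5963445594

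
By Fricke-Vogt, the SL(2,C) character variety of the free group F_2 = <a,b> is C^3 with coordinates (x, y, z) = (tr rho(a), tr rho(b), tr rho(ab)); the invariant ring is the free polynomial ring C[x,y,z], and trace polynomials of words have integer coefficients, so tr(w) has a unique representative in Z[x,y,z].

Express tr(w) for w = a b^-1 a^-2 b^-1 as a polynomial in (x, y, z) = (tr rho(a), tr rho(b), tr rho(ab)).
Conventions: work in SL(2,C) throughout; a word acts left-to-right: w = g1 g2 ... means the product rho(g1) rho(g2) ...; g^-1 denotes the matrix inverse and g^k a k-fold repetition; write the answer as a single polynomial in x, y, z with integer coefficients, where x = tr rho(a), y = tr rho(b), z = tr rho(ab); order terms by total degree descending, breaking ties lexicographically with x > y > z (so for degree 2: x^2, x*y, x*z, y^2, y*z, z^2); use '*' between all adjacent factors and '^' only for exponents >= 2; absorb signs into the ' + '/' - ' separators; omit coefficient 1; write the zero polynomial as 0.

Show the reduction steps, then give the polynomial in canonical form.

reduce: trace(a^-1) = trace(a) = x
trace(a^-1 b) = trace(b) trace(a) - trace(b a) = x*y - z
so trace(b^-1 a^-1) = trace(a^-1) trace(b) - trace(a^-1 b) = z
trace(a b a) = trace(a) trace(b a) - trace(b) = x*z - y
trace(a b a b) = trace(a b) trace(a b) - trace(1) = z^2 - 2
trace(b a b^-1 a) = trace(a b a) trace(b) - trace(a b a b) = x*y*z - y^2 - z^2 + 2
trace(a^-1 b a b^-1) = trace(b a b^-1) trace(a) - trace(b a b^-1 a) = -x*y*z + x^2 + y^2 + z^2 - 2
trace(a b^-1 a^-2 b) = trace(a^-1 b a b^-1) trace(a) - trace(a^-1 b a b^-1 a) = -x^2*y*z + x^3 + x*y^2 + x*z^2 - 3*x
trace(a b^-1 a^-2 b^-1) = trace(a b^-1 a^-2) trace(b) - trace(a b^-1 a^-2 b) = x^2*y*z - x^3 - x*y^2 - x*z^2 + y*z + 3*x

x^2*y*z - x^3 - x*y^2 - x*z^2 + y*z + 3*x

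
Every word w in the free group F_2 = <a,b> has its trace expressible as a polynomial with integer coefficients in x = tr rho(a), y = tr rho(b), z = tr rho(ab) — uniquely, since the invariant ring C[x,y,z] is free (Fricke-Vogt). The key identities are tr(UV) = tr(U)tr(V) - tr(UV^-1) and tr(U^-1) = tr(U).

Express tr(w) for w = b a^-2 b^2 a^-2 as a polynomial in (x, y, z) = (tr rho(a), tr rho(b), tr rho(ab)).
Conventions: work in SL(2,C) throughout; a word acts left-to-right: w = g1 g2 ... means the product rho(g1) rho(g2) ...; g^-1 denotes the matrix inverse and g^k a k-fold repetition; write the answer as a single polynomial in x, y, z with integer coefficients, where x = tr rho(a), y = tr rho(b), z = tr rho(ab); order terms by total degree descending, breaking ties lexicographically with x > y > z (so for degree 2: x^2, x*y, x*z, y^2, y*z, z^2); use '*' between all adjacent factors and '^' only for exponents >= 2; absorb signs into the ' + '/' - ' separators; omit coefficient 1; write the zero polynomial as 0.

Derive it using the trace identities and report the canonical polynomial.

x^4*y^3 - 2*x^3*y^2*z - x^4*y - 2*x^2*y^3 + x^2*y*z^2 + x^3*z + 2*x*y^2*z + 3*x^2*y + y^3 - 2*x*z - 3*y

reduce: tr(b^2) = tr(b) * tr(b) - tr(1)  (reduce the b square) = y^2 - 2
tr(b^3) = tr(b) * tr(b^2) - tr(b)  (reduce the b square) = y^3 - 3*y
reduce: tr(b a b) = tr(b) * tr(a b) - tr(a)  (reduce the b square) = y*z - x
tr(b^3 a) = tr(b) * tr(b a b) - tr(b a)  (reduce the b square) = y^2*z - x*y - z
so tr(b a^-1 b^2) = tr(b^3) * tr(a) - tr(b^3 a)  (eliminate a^-1) = x*y^3 - y^2*z - 2*x*y + z
reduce: tr(a b a b) = tr(a b) * tr(a b) - tr(1)  (split on a) = z^2 - 2
so tr(a b a) = tr(a) * tr(b a) - tr(b)  (reduce the a square) = x*z - y
so tr(b^2 a b a) = tr(b) * tr(a b a b) - tr(a b a)  (reduce the b square) = y*z^2 - x*z - y
tr(b a^-1 b^2 a) = tr(b^2 a b) * tr(a) - tr(b^2 a b a)  (eliminate a^-1) = x*y^2*z - x^2*y - y*z^2 + y
tr(b a^-1 b^2 a^-1) = tr(b a^-1 b^2) * tr(a) - tr(b a^-1 b^2 a)  (eliminate a^-1) = x^2*y^3 - 2*x*y^2*z - x^2*y + y*z^2 + x*z - y
reduce: tr(b^2 a^-2 b a^-1) = tr(b a^-1 b^2 a^-1) * tr(a) - tr(b a^-1 b^2)  (eliminate a^-1) = x^3*y^3 - 2*x^2*y^2*z - x^3*y - x*y^3 + x*y*z^2 + x^2*z + y^2*z + x*y - z
so tr(b^2 a^-2 b) = tr(b^3 a^-1) * tr(a) - tr(b^3)  (eliminate a^-1) = x^2*y^3 - x*y^2*z - 2*x^2*y - y^3 + x*z + 3*y
tr(b a^-2 b^2 a^-2) = tr(b^2 a^-2 b a^-1) * tr(a) - tr(b^2 a^-2 b)  (eliminate a^-1) = x^4*y^3 - 2*x^3*y^2*z - x^4*y - 2*x^2*y^3 + x^2*y*z^2 + x^3*z + 2*x*y^2*z + 3*x^2*y + y^3 - 2*x*z - 3*y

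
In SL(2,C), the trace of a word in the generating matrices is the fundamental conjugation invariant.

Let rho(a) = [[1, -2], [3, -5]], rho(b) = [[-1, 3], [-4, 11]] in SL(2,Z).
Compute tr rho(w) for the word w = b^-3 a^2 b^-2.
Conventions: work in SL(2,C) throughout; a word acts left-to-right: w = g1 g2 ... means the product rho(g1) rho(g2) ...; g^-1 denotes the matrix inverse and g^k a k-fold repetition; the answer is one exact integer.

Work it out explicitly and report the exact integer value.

-71926

rho(b^-1) = [[11, -3], [4, -1]]
... * rho(b^-1) = [[11, -3], [4, -1]]  ->  [[109, -30], [40, -11]]
... * rho(b^-1) = [[11, -3], [4, -1]]  ->  [[1079, -297], [396, -109]]
... * rho(a) = [[1, -2], [3, -5]]  ->  [[188, -673], [69, -247]]
... * rho(a) = [[1, -2], [3, -5]]  ->  [[-1831, 2989], [-672, 1097]]
... * rho(b^-1) = [[11, -3], [4, -1]]  ->  [[-8185, 2504], [-3004, 919]]
... * rho(b^-1) = [[11, -3], [4, -1]]  ->  [[-80019, 22051], [-29368, 8093]]
tr = -80019 + 8093 = -71926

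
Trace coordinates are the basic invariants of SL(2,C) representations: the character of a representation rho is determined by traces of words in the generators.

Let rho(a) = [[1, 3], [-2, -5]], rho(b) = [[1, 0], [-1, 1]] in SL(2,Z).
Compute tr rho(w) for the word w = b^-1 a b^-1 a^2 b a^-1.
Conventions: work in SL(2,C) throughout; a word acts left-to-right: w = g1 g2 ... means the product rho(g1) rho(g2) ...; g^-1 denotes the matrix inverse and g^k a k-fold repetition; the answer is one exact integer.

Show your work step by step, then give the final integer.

rho(b^-1) = [[1, 0], [1, 1]]
... * rho(a) = [[1, 3], [-2, -5]]  ->  [[1, 3], [-1, -2]]
... * rho(b^-1) = [[1, 0], [1, 1]]  ->  [[4, 3], [-3, -2]]
... * rho(a) = [[1, 3], [-2, -5]]  ->  [[-2, -3], [1, 1]]
... * rho(a) = [[1, 3], [-2, -5]]  ->  [[4, 9], [-1, -2]]
... * rho(b) = [[1, 0], [-1, 1]]  ->  [[-5, 9], [1, -2]]
... * rho(a^-1) = [[-5, -3], [2, 1]]  ->  [[43, 24], [-9, -5]]
tr = 43 + -5 = 38

38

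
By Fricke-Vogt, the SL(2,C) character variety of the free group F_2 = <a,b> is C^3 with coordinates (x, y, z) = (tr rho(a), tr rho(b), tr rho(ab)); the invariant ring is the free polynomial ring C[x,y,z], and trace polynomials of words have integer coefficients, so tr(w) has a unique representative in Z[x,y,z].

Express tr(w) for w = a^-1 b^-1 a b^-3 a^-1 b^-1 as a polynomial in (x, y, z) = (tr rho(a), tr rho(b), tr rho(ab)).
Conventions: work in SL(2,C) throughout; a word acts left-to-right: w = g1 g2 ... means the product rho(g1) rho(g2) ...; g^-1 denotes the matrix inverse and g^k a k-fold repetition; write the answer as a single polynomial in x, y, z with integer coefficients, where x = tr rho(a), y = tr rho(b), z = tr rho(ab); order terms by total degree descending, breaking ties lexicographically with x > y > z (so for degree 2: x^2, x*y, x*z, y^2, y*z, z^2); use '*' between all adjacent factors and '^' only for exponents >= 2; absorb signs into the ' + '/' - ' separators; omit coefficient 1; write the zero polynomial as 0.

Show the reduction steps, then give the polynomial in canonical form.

trace(b^-1 a) = trace(a) trace(b) - trace(a b)   [inverse elimination on b] = x*y - z
apply: trace(b^-1 a b^-1) = trace(b^-1 a) trace(b) - trace(b^-1 a b)   [inverse elimination on b] = x*y^2 - y*z - x
use: trace(a^2) = trace(a) trace(a) - trace(1)   [square of a] = x^2 - 2
apply: trace(a^2 b) = trace(a) trace(b a) - trace(b)   [square of a] = x*z - y
apply: trace(a b^-1 a) = trace(a^2) trace(b) - trace(a^2 b)   [inverse elimination on b] = x^2*y - x*z - y
use: trace(a b a b) = trace(a b) trace(a b) - trace(1)   [split at a repeated a] = z^2 - 2
use: trace(a b^-1 a b) = trace(a b a) trace(b) - trace(a b a b)   [inverse elimination on b] = x*y*z - y^2 - z^2 + 2
trace(b^-1 a b^-1 a) = trace(a b^-1 a) trace(b) - trace(a b^-1 a b)   [inverse elimination on b] = x^2*y^2 - 2*x*y*z + z^2 - 2
apply: trace(a^-1 b^-1 a b^-1) = trace(b^-1 a b^-1) trace(a) - trace(b^-1 a b^-1 a)   [inverse elimination on a] = x*y*z - x^2 - z^2 + 2
apply: trace(b^-2 a^-1 b^-1 a) = trace(a^-1 b^-1 a b^-1) trace(b) - trace(a^-1 b^-1 a)   [inverse elimination on b] = x*y^2*z - x^2*y - y*z^2 + y
trace(b^-1 a b^-3 a^-1) = trace(b^-2 a^-1 b^-1 a) trace(b) - trace(b^-2 a^-1 b^-1 a b)   [inverse elimination on b] = x*y^3*z - x^2*y^2 - y^2*z^2 - x*y*z + x^2 + y^2 + z^2 - 2
use: trace(b^-2) = trace(b^-1) trace(b) - trace(1)   [inverse elimination on b] = y^2 - 2
use: trace(b^-3) = trace(b^-2) trace(b) - trace(b^-1)   [inverse elimination on b] = y^3 - 3*y
trace(b^-1 a b^-3 a^-1 b^-1) = trace(b^-1 a b^-3 a^-1) trace(b) - trace(b^-1 a b^-3 a^-1 b)   [inverse elimination on b] = x*y^4*z - x^2*y^3 - y^3*z^2 - x*y^2*z + x^2*y + y*z^2 + y
trace(b^-2 a^2) = trace(b^-1 a^2) trace(b) - trace(b^-1 a^2 b)   [inverse elimination on b] = x^2*y^2 - x*y*z - x^2 - y^2 + 2
use: trace(b^-3 a^2) = trace(b^-2 a^2) trace(b) - trace(b^-2 a^2 b)   [inverse elimination on b] = x^2*y^3 - x*y^2*z - 2*x^2*y - y^3 + x*z + 3*y
apply: trace(a b^-4 a) = trace(b^-3 a^2) trace(b) - trace(b^-3 a^2 b)   [inverse elimination on b] = x^2*y^4 - x*y^3*z - 3*x^2*y^2 - y^4 + 2*x*y*z + x^2 + 4*y^2 - 2
trace(b^-2 a b a) = trace(a b a b^-1) trace(b) - trace(a b a)   [inverse elimination on b] = x*y^2*z - y^3 - y*z^2 - x*z + 3*y
trace(b^-3 a b a) = trace(b^-2 a b a) trace(b) - trace(b^-2 a b a b)   [inverse elimination on b] = x*y^3*z - y^4 - y^2*z^2 - 2*x*y*z + 4*y^2 + z^2 - 2
use: trace(a b^-4 a b) = trace(b^-3 a b a) trace(b) - trace(b^-3 a b a b)   [inverse elimination on b] = x*y^4*z - y^5 - y^3*z^2 - 3*x*y^2*z + 5*y^3 + 2*y*z^2 + x*z - 5*y
use: trace(b^-1 a b^-1 a b^-3) = trace(a b^-4 a) trace(b) - trace(a b^-4 a b)   [inverse elimination on b] = x^2*y^5 - 2*x*y^4*z - 3*x^2*y^3 + y^3*z^2 + 5*x*y^2*z + x^2*y - y^3 - 2*y*z^2 - x*z + 3*y
trace(a^3) = trace(a) trace(a^2) - trace(a)   [square of a] = x^3 - 3*x
use: trace(a^3 b) = trace(a) trace(b a^2) - trace(b a)   [square of a] = x^2*z - x*y - z
trace(a^2 b^-1 a) = trace(a^3) trace(b) - trace(a^3 b)   [inverse elimination on b] = x^3*y - x^2*z - 2*x*y + z
trace(b a b) = trace(b) trace(a b) - trace(a)   [square of b] = y*z - x
apply: trace(a b a^2 b) = trace(a) trace(b a b a) - trace(b a b)   [square of a] = x*z^2 - y*z - x
trace(a^2 b^-1 a b) = trace(a b a^2) trace(b) - trace(a b a^2 b)   [inverse elimination on b] = x^2*y*z - x*y^2 - x*z^2 + x
trace(a b^-1 a b^-1 a) = trace(a^2 b^-1 a) trace(b) - trace(a^2 b^-1 a b)   [inverse elimination on b] = x^3*y^2 - 2*x^2*y*z - x*y^2 + x*z^2 + y*z - x
trace(a b a b a b) = trace(a b) trace(a b a b) - trace(a^-1 b^-1)   [split at a repeated a] = z^3 - 3*z
apply: trace(a b^-1 a b a b) = trace(a b a b a) trace(b) - trace(a b a b a b)   [inverse elimination on b] = x*y*z^2 - y^2*z - z^3 - x*y + 3*z
trace(a b^-1 a b^-1 a b) = trace(a b^-1 a b a) trace(b) - trace(a b^-1 a b a b)   [inverse elimination on b] = x^2*y^2*z - x*y^3 - 2*x*y*z^2 + y^2*z + z^3 + 2*x*y - 3*z
apply: trace(a b^-1 a b^-1 a b^-1) = trace(a b^-1 a b^-1 a) trace(b) - trace(a b^-1 a b^-1 a b)   [inverse elimination on b] = x^3*y^3 - 3*x^2*y^2*z + 3*x*y*z^2 - z^3 - 3*x*y + 3*z
use: trace(a b^-1 a b^-1 a b^-2) = trace(a b^-1 a b^-1 a b^-1) trace(b) - trace(a b^-1 a b^-1 a)   [inverse elimination on b] = x^3*y^4 - 3*x^2*y^3*z - x^3*y^2 + 3*x*y^2*z^2 + 2*x^2*y*z - y*z^3 - 2*x*y^2 - x*z^2 + 2*y*z + x
use: trace(b^-1 a b^-1 a b^-3 a) = trace(a b^-1 a b^-1 a b^-2) trace(b) - trace(a b^-1 a b^-1 a b^-1)   [inverse elimination on b] = x^3*y^5 - 3*x^2*y^4*z - 2*x^3*y^3 + 3*x*y^3*z^2 + 5*x^2*y^2*z - y^2*z^3 - 2*x*y^3 - 4*x*y*z^2 + 2*y^2*z + z^3 + 4*x*y - 3*z
trace(b^-1 a b^-3 a^-1 b^-1 a) = trace(b^-1 a b^-1 a b^-3) trace(a) - trace(b^-1 a b^-1 a b^-3 a)   [inverse elimination on a] = x^2*y^4*z - x^3*y^3 - 2*x*y^3*z^2 + y^2*z^3 + x^3*y + x*y^3 + 2*x*y*z^2 - x^2*z - 2*y^2*z - z^3 - x*y + 3*z
use: trace(a^-1 b^-1 a b^-3 a^-1 b^-1) = trace(b^-1 a b^-3 a^-1 b^-1) trace(a) - trace(b^-1 a b^-3 a^-1 b^-1 a)   [inverse elimination on a] = x*y^3*z^2 - x^2*y^2*z - y^2*z^3 - x*y^3 - x*y*z^2 + x^2*z + 2*y^2*z + z^3 + 2*x*y - 3*z

x*y^3*z^2 - x^2*y^2*z - y^2*z^3 - x*y^3 - x*y*z^2 + x^2*z + 2*y^2*z + z^3 + 2*x*y - 3*z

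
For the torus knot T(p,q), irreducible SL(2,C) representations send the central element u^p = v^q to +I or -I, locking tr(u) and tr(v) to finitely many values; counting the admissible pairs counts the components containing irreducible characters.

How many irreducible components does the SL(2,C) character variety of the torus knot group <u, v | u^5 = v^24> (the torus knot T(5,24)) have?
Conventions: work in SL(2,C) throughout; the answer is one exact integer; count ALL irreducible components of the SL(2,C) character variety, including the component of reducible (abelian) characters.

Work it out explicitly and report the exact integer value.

47

In the torus knot group T(5,24), u^5 = v^24 is central, so an irreducible representation sends it to +I or -I (Schur).
On an irreducible component, tr(u) is locked at 2*cos(pi*alpha/5) for some alpha in 1..4, and tr(v) at 2*cos(pi*beta/24) for some beta in 1..23.
Consistency of u^5 = (-1)^alpha I with v^24 = (-1)^beta I forces alpha = beta (mod 2).
count pairs: odd alpha (2 choices) x odd beta (12), plus even alpha (2) x even beta (11): 2*12 + 2*11 = 46.
components with irreducible characters: 46; plus the single component of reducible (abelian) characters: total 47.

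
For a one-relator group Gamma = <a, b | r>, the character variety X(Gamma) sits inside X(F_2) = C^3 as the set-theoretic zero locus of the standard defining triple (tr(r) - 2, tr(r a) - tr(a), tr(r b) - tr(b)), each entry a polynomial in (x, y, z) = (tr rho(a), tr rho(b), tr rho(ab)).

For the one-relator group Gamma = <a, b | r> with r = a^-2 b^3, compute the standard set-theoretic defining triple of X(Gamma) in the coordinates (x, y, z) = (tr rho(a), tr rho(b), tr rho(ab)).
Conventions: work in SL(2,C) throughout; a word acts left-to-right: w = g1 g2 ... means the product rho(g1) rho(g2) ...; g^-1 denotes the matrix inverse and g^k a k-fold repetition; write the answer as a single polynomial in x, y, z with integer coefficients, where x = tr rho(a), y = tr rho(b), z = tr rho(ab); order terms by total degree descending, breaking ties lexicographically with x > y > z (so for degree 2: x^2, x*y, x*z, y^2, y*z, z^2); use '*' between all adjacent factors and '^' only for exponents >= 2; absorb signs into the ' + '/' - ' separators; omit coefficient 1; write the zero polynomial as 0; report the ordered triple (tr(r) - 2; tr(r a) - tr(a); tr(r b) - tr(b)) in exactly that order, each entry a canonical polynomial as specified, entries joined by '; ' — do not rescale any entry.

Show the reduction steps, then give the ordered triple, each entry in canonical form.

x^2*y^3 - x*y^2*z - 2*x^2*y - y^3 + x*z + 3*y - 2; x*y^3 - y^2*z - 2*x*y - x + z; x^2*y^4 - x*y^3*z - 3*x^2*y^2 - y^4 + 2*x*y*z + x^2 + 4*y^2 - y - 2

tr(b^2) = tr(b)*tr(b) - tr(1) = y^2 - 2
use: tr(b^3) = tr(b)*tr(b^2) - tr(b) = y^3 - 3*y
apply: tr(a b^2) = tr(b)*tr(a b) - tr(a) = y*z - x
tr(b^3 a) = tr(b)*tr(a b^2) - tr(a b) = y^2*z - x*y - z
apply: tr(a^-1 b^3) = tr(b^3)*tr(a) - tr(b^3 a) = x*y^3 - y^2*z - 2*x*y + z
tr(a^-2 b^3) = tr(a^-1 b^3)*tr(a) - tr(a^-1 b^3 a) = x^2*y^3 - x*y^2*z - 2*x^2*y - y^3 + x*z + 3*y
apply: tr(b^4) = tr(b)*tr(b^3) - tr(b^2)  (reduce the b square) = y^4 - 4*y^2 + 2
tr(b^4 a) = tr(b)*tr(b a b^2) - tr(b a b)  (reduce the b square) = y^3*z - x*y^2 - 2*y*z + x
tr(a^-1 b^4) = tr(b^4)*tr(a) - tr(b^4 a)  (eliminate a^-1) = x*y^4 - y^3*z - 3*x*y^2 + 2*y*z + x
use: tr(a^-2 b^4) = tr(a^-1 b^4)*tr(a) - tr(a^-1 b^4 a)  (eliminate a^-1) = x^2*y^4 - x*y^3*z - 3*x^2*y^2 - y^4 + 2*x*y*z + x^2 + 4*y^2 - 2
assemble the triple (tr(r) - 2; tr(r a) - x; tr(r b) - y)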